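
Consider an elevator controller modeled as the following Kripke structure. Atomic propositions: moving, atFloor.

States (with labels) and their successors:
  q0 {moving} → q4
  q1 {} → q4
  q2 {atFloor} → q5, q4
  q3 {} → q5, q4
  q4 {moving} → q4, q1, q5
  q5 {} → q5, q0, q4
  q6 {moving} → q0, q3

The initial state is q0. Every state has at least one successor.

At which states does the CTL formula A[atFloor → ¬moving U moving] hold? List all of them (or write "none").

{q0, q1, q4, q6}

States satisfying atFloor → ¬moving: {q0, q1, q2, q3, q4, q5, q6}.
States satisfying moving: {q0, q4, q6}.
States satisfying A[atFloor → ¬moving U moving]: {q0, q1, q4, q6}.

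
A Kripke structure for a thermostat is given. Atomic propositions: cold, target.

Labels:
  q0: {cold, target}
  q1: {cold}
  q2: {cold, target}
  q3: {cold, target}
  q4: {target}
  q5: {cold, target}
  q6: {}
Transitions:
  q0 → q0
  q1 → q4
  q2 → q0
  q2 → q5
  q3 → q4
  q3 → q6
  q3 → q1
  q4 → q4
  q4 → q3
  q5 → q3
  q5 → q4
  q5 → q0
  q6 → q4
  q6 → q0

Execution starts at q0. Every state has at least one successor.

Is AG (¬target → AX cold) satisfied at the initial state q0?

States satisfying ¬target → AX cold: {q0, q2, q3, q4, q5}.
States satisfying AG (¬target → AX cold): {q0}.
Every state reachable from q0 satisfies ¬target → AX cold.
q0 ∈ Sat(AG (¬target → AX cold)).

Holds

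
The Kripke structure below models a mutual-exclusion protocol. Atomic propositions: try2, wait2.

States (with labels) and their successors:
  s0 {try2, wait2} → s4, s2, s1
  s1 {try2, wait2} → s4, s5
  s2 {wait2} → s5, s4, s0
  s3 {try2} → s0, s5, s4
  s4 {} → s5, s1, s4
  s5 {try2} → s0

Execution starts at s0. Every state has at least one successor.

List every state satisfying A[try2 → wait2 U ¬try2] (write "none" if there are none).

States satisfying try2 → wait2: {s0, s1, s2, s4}.
States satisfying ¬try2: {s2, s4}.
States satisfying A[try2 → wait2 U ¬try2]: {s2, s4}.

{s2, s4}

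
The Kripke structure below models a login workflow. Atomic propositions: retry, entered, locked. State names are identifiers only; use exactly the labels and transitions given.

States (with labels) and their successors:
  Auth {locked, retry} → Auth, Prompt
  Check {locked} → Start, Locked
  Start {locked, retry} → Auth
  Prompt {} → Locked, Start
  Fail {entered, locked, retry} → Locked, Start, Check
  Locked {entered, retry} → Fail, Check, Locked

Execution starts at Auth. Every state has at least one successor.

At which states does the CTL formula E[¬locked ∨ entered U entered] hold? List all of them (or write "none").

States satisfying ¬locked ∨ entered: {Prompt, Fail, Locked}.
States satisfying entered: {Fail, Locked}.
States satisfying E[¬locked ∨ entered U entered]: {Prompt, Fail, Locked}.

{Prompt, Fail, Locked}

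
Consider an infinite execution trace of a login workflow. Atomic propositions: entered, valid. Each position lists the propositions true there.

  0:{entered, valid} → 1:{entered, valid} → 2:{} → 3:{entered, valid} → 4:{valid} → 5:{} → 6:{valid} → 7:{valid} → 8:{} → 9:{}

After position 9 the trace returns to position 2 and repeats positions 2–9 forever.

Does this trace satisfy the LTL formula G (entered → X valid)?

entered → X valid must hold at every position from 0 onward. It fails at position 1, so G (entered → X valid) is false.
Positions where entered holds: 0, 1, 3.
Check X valid at each: 0→ok, 1→fails, 3→ok.

No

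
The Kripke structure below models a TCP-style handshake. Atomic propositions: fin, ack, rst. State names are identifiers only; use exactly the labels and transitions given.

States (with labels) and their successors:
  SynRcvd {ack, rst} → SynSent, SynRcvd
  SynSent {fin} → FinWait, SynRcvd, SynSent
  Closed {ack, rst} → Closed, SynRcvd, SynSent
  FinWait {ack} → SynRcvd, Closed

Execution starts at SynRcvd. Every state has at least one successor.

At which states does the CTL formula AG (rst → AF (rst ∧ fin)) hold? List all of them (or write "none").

States satisfying rst → AF (rst ∧ fin): {SynSent, FinWait}.
States satisfying AG (rst → AF (rst ∧ fin)): ∅.

none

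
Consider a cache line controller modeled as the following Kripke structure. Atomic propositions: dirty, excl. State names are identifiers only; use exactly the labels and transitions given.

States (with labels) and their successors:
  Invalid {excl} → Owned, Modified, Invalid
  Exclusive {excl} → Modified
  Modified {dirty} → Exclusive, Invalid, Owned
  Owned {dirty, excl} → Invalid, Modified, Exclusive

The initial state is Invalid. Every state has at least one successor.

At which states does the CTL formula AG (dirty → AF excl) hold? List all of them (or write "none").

{Invalid, Exclusive, Modified, Owned}

States satisfying dirty → AF excl: {Invalid, Exclusive, Modified, Owned}.
States satisfying AG (dirty → AF excl): {Invalid, Exclusive, Modified, Owned}.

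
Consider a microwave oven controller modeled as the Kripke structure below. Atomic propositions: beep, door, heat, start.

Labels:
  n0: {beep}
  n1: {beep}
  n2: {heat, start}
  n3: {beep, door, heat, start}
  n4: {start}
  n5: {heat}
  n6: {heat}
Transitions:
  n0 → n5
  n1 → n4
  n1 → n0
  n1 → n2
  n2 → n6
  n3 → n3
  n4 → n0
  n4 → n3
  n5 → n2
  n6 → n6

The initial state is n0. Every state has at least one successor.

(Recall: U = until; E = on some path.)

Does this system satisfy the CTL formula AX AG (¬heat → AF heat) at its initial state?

States satisfying AG (¬heat → AF heat): {n0, n1, n2, n3, n4, n5, n6}.
States satisfying AX AG (¬heat → AF heat): {n0, n1, n2, n3, n4, n5, n6}.
n0 ∈ Sat(AX AG (¬heat → AF heat)).

Satisfied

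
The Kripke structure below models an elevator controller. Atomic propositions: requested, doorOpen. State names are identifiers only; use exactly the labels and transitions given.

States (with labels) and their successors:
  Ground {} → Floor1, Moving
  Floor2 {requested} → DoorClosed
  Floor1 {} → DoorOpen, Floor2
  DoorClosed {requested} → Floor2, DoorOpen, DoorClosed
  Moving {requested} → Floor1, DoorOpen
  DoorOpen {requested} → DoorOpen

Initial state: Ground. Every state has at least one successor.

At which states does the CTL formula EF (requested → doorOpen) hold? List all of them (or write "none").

{Ground, Floor1, Moving}

States satisfying requested → doorOpen: {Ground, Floor1}.
States satisfying EF (requested → doorOpen): {Ground, Floor1, Moving}.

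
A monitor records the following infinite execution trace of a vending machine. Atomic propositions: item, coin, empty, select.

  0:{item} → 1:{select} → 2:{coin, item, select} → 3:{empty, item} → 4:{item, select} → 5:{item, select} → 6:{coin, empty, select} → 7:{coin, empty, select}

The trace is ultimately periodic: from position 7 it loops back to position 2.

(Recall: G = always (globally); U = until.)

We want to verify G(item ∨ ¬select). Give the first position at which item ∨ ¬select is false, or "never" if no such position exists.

1

Check item ∨ ¬select at each position in order: 0 ✓.
At position 1 the labels are {select}, so item ∨ ¬select is false there. This is the first violation.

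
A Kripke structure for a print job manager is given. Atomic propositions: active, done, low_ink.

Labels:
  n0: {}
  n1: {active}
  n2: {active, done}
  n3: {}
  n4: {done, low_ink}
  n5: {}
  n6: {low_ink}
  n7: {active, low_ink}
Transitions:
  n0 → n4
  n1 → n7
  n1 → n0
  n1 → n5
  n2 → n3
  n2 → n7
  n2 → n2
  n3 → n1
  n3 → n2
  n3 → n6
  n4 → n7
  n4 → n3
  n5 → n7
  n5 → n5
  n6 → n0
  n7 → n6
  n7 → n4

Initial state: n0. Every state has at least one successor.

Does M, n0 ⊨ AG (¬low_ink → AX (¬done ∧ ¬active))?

States satisfying ¬low_ink → AX (¬done ∧ ¬active): {n4, n6, n7}.
States satisfying AG (¬low_ink → AX (¬done ∧ ¬active)): ∅.
n0 is reachable from n0 and violates ¬low_ink → AX (¬done ∧ ¬active), so AG fails at n0.
n0 ∉ Sat(AG (¬low_ink → AX (¬done ∧ ¬active))).

Violated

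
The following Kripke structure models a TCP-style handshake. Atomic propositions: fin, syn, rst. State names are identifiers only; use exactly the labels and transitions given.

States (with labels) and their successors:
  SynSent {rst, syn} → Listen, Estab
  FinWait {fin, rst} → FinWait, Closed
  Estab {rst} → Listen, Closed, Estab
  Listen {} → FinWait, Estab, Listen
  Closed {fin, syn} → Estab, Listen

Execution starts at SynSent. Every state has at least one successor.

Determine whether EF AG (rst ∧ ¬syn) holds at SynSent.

States satisfying AG (rst ∧ ¬syn): ∅.
States satisfying EF AG (rst ∧ ¬syn): ∅.
No suitable path/successor from SynSent witnesses the formula.
SynSent ∉ Sat(EF AG (rst ∧ ¬syn)).

Does not hold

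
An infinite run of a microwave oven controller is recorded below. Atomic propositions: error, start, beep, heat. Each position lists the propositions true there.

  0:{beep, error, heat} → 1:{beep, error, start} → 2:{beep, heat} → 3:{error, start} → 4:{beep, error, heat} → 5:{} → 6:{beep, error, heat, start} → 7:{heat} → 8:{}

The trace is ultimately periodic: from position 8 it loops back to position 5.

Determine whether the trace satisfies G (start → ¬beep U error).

start → ¬beep U error holds at every position 0..8, and those are all positions ever visited, so G (start → ¬beep U error) holds.
Positions where start holds: 1, 3, 6.
Check ¬beep U error at each: 1→ok, 3→ok, 6→ok.

Satisfied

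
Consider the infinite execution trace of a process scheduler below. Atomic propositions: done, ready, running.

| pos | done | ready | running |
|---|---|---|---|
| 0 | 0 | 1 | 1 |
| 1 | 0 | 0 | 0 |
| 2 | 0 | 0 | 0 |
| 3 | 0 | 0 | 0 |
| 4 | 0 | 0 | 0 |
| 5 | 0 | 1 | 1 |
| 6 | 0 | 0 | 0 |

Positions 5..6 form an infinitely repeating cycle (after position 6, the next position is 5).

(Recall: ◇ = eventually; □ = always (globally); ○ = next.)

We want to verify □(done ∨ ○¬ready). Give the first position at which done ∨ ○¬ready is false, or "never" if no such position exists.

4

Check done ∨ ○¬ready at each position in order: 0 ✓, 1 ✓, 2 ✓, 3 ✓.
At position 4 the labels are {} and the next position 5 has {ready, running}, so done ∨ ○¬ready is false there. This is the first violation.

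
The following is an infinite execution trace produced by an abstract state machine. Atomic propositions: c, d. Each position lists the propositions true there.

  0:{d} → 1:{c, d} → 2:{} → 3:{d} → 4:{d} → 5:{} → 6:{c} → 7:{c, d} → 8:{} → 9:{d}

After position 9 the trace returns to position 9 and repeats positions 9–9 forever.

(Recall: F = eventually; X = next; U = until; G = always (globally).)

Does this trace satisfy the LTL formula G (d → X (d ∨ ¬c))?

d → X (d ∨ ¬c) holds at every position 0..9, and those are all positions ever visited, so G (d → X (d ∨ ¬c)) holds.
Positions where d holds: 0, 1, 3, 4, 7, 9.
Check X (d ∨ ¬c) at each: 0→ok, 1→ok, 3→ok, 4→ok, 7→ok, 9→ok.

Yes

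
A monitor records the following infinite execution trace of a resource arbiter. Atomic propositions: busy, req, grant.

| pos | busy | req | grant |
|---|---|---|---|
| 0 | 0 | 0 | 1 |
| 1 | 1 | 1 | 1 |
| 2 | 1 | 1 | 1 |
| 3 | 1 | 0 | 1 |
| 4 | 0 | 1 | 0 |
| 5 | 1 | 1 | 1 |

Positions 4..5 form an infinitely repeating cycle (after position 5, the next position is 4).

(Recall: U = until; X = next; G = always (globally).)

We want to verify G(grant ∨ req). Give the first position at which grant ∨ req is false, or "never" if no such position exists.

never

grant ∨ req holds at every position 0..5, and those are all the positions the trace ever visits, so the invariant G(grant ∨ req) is never violated.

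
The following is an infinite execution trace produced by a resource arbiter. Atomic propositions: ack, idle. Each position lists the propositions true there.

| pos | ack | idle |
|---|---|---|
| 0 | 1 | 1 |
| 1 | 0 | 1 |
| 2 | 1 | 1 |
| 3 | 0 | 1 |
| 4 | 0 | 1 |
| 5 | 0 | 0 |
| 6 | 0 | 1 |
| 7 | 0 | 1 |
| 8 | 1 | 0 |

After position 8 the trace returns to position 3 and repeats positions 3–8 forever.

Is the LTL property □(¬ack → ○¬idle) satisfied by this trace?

Does not hold

¬ack → ○¬idle must hold at every position from 0 onward. It fails at position 1, so □(¬ack → ○¬idle) is false.
Positions where ¬ack holds: 1, 3, 4, 5, 6, 7.
Check ○¬idle at each: 1→fails, 3→fails, 4→ok, 5→fails, 6→fails, 7→ok.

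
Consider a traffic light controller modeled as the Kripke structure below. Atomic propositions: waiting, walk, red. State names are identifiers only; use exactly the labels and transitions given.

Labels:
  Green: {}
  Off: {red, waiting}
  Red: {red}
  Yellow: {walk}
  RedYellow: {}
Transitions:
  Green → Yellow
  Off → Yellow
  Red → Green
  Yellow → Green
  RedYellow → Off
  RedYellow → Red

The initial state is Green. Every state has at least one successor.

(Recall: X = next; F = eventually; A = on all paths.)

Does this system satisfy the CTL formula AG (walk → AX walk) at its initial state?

No

States satisfying walk → AX walk: {Green, Off, Red, RedYellow}.
States satisfying AG (walk → AX walk): ∅.
Yellow is reachable from Green and violates walk → AX walk, so AG fails at Green.
Green ∉ Sat(AG (walk → AX walk)).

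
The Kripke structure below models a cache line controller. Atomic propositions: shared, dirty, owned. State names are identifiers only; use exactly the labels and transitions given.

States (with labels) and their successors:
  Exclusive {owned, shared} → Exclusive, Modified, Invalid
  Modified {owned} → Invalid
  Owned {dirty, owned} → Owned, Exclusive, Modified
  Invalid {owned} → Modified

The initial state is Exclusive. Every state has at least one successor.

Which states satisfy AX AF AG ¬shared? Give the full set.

States satisfying AF AG ¬shared: {Modified, Invalid}.
States satisfying AX AF AG ¬shared: {Modified, Invalid}.

{Modified, Invalid}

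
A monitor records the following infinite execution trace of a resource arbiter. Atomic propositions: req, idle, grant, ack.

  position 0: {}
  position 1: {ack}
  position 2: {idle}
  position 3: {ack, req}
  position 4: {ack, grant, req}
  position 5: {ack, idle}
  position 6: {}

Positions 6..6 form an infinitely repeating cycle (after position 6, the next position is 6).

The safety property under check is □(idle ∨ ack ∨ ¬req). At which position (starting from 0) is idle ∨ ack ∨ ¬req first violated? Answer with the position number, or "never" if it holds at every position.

idle ∨ ack ∨ ¬req holds at every position 0..6, and those are all the positions the trace ever visits, so the invariant □(idle ∨ ack ∨ ¬req) is never violated.

never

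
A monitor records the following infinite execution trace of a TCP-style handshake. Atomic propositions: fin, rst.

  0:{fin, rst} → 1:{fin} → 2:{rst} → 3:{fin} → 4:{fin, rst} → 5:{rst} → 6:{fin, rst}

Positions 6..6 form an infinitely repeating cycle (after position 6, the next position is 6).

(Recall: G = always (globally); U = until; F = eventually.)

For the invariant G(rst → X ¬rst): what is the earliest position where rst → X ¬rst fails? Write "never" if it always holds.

4

Check rst → X ¬rst at each position in order: 0 ✓, 1 ✓, 2 ✓, 3 ✓.
At position 4 the labels are {fin, rst} and the next position 5 has {rst}, so rst → X ¬rst is false there. This is the first violation.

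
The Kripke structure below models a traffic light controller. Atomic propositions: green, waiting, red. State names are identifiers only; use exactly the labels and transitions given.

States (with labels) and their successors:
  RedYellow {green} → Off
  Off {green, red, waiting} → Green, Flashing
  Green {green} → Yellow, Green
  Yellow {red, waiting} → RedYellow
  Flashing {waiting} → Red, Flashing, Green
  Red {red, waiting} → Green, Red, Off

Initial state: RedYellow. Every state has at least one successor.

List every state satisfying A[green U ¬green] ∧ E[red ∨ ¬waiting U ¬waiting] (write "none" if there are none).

States satisfying green: {RedYellow, Off, Green}.
States satisfying ¬green: {Yellow, Flashing, Red}.
States satisfying A[green U ¬green]: {Yellow, Flashing, Red}.
States satisfying red ∨ ¬waiting: {RedYellow, Off, Green, Yellow, Red}.
States satisfying ¬waiting: {RedYellow, Green}.
States satisfying E[red ∨ ¬waiting U ¬waiting]: {RedYellow, Off, Green, Yellow, Red}.
States satisfying A[green U ¬green] ∧ E[red ∨ ¬waiting U ¬waiting]: {Yellow, Red}.

{Yellow, Red}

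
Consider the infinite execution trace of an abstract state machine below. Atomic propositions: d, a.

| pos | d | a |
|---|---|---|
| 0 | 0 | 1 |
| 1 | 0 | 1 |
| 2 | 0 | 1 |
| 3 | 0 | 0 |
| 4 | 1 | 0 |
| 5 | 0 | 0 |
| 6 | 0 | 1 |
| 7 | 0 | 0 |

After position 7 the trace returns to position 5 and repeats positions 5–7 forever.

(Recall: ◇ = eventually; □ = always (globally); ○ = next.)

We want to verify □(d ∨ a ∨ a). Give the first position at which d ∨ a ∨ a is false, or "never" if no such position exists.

Check d ∨ a ∨ a at each position in order: 0 ✓, 1 ✓, 2 ✓.
At position 3 the labels are {}, so d ∨ a ∨ a is false there. This is the first violation.

3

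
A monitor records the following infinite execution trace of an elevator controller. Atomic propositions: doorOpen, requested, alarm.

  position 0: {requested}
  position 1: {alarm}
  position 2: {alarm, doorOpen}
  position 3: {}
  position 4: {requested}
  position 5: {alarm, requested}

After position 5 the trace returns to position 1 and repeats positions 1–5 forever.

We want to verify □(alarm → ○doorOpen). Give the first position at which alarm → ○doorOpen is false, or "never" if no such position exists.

Check alarm → ○doorOpen at each position in order: 0 ✓, 1 ✓.
At position 2 the labels are {alarm, doorOpen} and the next position 3 has {}, so alarm → ○doorOpen is false there. This is the first violation.

2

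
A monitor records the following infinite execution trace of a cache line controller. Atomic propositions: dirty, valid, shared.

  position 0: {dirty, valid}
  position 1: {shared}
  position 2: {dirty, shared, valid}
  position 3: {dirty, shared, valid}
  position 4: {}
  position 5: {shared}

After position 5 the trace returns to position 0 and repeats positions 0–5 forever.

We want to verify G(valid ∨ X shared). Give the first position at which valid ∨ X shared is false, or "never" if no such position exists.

Check valid ∨ X shared at each position in order: 0 ✓, 1 ✓, 2 ✓, 3 ✓, 4 ✓.
At position 5 the labels are {shared} and the next position 0 has {dirty, valid}, so valid ∨ X shared is false there. This is the first violation.

5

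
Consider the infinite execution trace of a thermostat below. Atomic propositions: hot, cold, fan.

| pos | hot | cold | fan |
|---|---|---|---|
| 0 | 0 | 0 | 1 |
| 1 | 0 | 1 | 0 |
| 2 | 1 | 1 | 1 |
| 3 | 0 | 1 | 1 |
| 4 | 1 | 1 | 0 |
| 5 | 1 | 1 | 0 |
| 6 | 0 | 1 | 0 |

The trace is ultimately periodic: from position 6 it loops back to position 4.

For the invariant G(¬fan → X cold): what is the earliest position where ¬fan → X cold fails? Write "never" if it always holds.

never

¬fan → X cold holds at every position 0..6, and those are all the positions the trace ever visits, so the invariant G(¬fan → X cold) is never violated.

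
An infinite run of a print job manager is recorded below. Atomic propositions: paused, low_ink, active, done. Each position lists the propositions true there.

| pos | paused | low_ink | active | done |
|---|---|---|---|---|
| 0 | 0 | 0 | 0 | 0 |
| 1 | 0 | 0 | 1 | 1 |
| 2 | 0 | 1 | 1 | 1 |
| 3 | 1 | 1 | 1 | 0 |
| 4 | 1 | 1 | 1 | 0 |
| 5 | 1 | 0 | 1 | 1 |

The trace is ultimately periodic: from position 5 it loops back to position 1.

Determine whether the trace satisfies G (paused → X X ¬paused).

Does not hold

paused → X X ¬paused must hold at every position from 0 onward. It fails at position 3, so G (paused → X X ¬paused) is false.
Positions where paused holds: 3, 4, 5.
Check X X ¬paused at each: 3→fails, 4→ok, 5→ok.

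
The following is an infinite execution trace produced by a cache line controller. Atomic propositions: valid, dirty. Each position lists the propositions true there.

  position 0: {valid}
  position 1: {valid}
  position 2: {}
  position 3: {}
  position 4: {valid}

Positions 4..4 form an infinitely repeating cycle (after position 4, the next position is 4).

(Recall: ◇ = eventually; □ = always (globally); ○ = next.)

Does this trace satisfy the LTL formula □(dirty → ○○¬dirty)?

dirty → ○○¬dirty holds at every position 0..4, and those are all positions ever visited, so □(dirty → ○○¬dirty) holds.

Holds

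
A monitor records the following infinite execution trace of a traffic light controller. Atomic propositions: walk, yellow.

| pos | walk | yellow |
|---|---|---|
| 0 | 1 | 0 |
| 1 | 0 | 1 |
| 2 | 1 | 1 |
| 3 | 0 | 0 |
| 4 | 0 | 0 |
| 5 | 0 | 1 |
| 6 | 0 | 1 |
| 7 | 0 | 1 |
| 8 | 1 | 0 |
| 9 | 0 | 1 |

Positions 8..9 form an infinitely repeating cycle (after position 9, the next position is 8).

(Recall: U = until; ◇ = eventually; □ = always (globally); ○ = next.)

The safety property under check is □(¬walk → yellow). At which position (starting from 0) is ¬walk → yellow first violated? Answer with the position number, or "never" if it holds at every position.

Check ¬walk → yellow at each position in order: 0 ✓, 1 ✓, 2 ✓.
At position 3 the labels are {}, so ¬walk → yellow is false there. This is the first violation.

3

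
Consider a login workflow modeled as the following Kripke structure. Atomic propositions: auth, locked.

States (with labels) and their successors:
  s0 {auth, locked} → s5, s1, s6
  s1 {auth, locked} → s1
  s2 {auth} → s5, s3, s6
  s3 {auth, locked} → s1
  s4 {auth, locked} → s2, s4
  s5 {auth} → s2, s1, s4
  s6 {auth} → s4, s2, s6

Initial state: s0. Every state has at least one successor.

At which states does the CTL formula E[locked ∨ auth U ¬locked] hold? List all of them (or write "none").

{s0, s2, s4, s5, s6}

States satisfying locked ∨ auth: {s0, s1, s2, s3, s4, s5, s6}.
States satisfying ¬locked: {s2, s5, s6}.
States satisfying E[locked ∨ auth U ¬locked]: {s0, s2, s4, s5, s6}.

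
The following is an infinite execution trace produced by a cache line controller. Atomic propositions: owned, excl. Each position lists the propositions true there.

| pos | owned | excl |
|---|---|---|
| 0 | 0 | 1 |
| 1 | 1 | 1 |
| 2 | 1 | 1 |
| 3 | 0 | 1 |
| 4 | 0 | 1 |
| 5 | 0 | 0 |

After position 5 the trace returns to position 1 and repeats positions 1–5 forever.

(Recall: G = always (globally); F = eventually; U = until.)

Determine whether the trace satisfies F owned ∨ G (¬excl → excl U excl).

Yes

owned holds at position 1, which is reachable from 0, so F owned holds.
¬excl → excl U excl must hold at every position from 0 onward. It fails at position 5, so G (¬excl → excl U excl) is false.
Positions where ¬excl holds: 5.
Check excl U excl at each: 5→fails.
At position 0: F owned is true; G (¬excl → excl U excl) is false; so F owned ∨ G (¬excl → excl U excl) is true.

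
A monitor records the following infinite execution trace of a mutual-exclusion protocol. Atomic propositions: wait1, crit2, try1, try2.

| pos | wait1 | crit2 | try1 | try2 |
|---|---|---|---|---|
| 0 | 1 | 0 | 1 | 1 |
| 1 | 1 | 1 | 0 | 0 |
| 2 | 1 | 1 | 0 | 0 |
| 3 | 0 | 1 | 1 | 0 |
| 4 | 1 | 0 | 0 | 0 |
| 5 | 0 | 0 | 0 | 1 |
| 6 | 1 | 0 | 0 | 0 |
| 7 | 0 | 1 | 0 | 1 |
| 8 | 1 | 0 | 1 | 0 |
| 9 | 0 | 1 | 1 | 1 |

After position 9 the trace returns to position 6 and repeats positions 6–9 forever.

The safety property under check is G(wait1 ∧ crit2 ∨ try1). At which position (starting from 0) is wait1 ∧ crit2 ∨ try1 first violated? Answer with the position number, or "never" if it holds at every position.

Check wait1 ∧ crit2 ∨ try1 at each position in order: 0 ✓, 1 ✓, 2 ✓, 3 ✓.
At position 4 the labels are {wait1}, so wait1 ∧ crit2 ∨ try1 is false there. This is the first violation.

4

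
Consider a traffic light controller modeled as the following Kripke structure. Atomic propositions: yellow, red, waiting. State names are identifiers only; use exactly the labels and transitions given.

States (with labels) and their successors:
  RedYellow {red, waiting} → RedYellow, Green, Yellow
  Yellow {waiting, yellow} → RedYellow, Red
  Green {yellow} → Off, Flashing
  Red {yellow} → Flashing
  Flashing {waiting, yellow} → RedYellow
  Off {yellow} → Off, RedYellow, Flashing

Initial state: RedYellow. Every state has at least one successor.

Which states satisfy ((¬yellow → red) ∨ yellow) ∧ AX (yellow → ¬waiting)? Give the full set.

States satisfying ¬yellow: {RedYellow}.
States satisfying ¬yellow → red: {RedYellow, Yellow, Green, Red, Flashing, Off}.
States satisfying (¬yellow → red) ∨ yellow: {RedYellow, Yellow, Green, Red, Flashing, Off}.
States satisfying yellow → ¬waiting: {RedYellow, Green, Red, Off}.
States satisfying AX (yellow → ¬waiting): {Yellow, Flashing}.
States satisfying ((¬yellow → red) ∨ yellow) ∧ AX (yellow → ¬waiting): {Yellow, Flashing}.

{Yellow, Flashing}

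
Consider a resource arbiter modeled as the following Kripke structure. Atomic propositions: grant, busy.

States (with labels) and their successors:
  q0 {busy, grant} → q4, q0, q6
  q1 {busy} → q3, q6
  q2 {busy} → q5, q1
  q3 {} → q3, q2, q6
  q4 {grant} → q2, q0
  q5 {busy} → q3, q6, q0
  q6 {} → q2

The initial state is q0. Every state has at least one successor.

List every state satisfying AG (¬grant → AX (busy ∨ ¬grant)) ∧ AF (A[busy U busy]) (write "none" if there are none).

States satisfying ¬grant → AX (busy ∨ ¬grant): {q0, q1, q2, q3, q4, q5, q6}.
States satisfying AG (¬grant → AX (busy ∨ ¬grant)): {q0, q1, q2, q3, q4, q5, q6}.
States satisfying A[busy U busy]: {q0, q1, q2, q5}.
States satisfying AF (A[busy U busy]): {q0, q1, q2, q4, q5, q6}.
States satisfying AG (¬grant → AX (busy ∨ ¬grant)) ∧ AF (A[busy U busy]): {q0, q1, q2, q4, q5, q6}.

{q0, q1, q2, q4, q5, q6}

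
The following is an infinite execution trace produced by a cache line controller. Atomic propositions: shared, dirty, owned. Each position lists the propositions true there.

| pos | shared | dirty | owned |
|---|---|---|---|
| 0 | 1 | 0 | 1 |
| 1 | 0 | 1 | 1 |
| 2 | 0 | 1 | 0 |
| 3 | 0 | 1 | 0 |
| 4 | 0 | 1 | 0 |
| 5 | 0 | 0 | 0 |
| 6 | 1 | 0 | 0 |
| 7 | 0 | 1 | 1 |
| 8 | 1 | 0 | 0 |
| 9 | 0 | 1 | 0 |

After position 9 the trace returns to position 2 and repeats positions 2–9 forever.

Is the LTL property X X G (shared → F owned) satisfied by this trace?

The position after 0 is 1; X G (shared → F owned) is true there.

Yes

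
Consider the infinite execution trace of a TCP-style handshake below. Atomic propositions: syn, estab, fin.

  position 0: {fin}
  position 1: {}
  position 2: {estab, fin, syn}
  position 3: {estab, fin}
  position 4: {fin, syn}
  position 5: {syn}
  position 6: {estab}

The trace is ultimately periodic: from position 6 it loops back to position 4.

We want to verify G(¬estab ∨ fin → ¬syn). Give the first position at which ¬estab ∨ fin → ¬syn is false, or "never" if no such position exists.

Check ¬estab ∨ fin → ¬syn at each position in order: 0 ✓, 1 ✓.
At position 2 the labels are {estab, fin, syn}, so ¬estab ∨ fin → ¬syn is false there. This is the first violation.

2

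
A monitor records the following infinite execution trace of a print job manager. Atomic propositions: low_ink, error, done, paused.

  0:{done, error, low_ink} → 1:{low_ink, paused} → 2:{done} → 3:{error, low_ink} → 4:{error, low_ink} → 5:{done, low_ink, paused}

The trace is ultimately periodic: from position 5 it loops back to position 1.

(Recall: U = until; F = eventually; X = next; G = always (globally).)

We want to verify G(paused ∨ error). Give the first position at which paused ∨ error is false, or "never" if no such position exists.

2

Check paused ∨ error at each position in order: 0 ✓, 1 ✓.
At position 2 the labels are {done}, so paused ∨ error is false there. This is the first violation.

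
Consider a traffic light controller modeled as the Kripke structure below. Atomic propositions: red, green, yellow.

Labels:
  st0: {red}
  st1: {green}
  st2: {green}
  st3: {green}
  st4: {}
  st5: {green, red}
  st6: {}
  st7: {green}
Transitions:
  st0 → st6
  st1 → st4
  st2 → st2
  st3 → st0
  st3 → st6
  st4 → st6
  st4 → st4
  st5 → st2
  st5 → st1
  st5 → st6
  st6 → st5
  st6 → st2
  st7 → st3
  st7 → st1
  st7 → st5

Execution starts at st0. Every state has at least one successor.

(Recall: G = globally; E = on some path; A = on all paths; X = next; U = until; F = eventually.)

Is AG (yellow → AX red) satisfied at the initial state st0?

Holds

States satisfying yellow → AX red: {st0, st1, st2, st3, st4, st5, st6, st7}.
States satisfying AG (yellow → AX red): {st0, st1, st2, st3, st4, st5, st6, st7}.
Every state reachable from st0 satisfies yellow → AX red.
st0 ∈ Sat(AG (yellow → AX red)).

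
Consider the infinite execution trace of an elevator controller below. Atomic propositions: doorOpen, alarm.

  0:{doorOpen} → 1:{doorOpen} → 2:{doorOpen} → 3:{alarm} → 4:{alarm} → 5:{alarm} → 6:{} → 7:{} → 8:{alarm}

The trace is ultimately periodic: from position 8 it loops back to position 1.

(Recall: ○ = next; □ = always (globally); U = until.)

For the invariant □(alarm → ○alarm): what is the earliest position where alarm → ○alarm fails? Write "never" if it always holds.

Check alarm → ○alarm at each position in order: 0 ✓, 1 ✓, 2 ✓, 3 ✓, 4 ✓.
At position 5 the labels are {alarm} and the next position 6 has {}, so alarm → ○alarm is false there. This is the first violation.

5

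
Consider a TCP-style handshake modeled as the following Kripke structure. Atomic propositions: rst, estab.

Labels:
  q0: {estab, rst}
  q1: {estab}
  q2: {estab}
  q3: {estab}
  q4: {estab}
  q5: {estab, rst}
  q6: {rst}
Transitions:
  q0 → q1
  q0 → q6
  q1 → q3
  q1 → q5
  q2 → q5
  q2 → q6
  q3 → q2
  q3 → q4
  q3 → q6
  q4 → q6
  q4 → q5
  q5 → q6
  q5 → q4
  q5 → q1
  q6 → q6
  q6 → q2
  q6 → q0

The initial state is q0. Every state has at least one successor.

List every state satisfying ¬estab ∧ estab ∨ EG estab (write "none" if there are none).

States satisfying ¬estab: {q6}.
States satisfying ¬estab ∧ estab: ∅.
States satisfying estab: {q0, q1, q2, q3, q4, q5}.
States satisfying EG estab: {q0, q1, q2, q3, q4, q5}.
States satisfying ¬estab ∧ estab ∨ EG estab: {q0, q1, q2, q3, q4, q5}.

{q0, q1, q2, q3, q4, q5}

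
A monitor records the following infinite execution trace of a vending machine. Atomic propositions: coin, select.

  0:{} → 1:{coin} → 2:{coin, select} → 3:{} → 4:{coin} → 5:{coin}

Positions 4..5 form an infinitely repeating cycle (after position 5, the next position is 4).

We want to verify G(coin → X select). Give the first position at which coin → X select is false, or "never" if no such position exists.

Check coin → X select at each position in order: 0 ✓, 1 ✓.
At position 2 the labels are {coin, select} and the next position 3 has {}, so coin → X select is false there. This is the first violation.

2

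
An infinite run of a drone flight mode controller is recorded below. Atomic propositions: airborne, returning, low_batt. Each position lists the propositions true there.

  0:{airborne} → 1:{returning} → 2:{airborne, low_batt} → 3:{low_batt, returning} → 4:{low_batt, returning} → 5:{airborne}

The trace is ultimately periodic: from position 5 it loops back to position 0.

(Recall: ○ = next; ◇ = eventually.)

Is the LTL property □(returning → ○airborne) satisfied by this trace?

returning → ○airborne must hold at every position from 0 onward. It fails at position 3, so □(returning → ○airborne) is false.
Positions where returning holds: 1, 3, 4.
Check ○airborne at each: 1→ok, 3→fails, 4→ok.

Violated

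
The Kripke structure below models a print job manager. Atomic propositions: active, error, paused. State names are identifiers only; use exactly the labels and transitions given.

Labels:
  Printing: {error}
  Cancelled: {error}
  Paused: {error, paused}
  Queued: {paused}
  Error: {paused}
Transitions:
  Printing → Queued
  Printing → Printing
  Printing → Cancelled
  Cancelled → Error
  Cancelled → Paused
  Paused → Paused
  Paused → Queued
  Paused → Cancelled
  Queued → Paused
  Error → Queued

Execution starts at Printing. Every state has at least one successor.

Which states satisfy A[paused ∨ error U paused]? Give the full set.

{Cancelled, Paused, Queued, Error}

States satisfying paused ∨ error: {Printing, Cancelled, Paused, Queued, Error}.
States satisfying paused: {Paused, Queued, Error}.
States satisfying A[paused ∨ error U paused]: {Cancelled, Paused, Queued, Error}.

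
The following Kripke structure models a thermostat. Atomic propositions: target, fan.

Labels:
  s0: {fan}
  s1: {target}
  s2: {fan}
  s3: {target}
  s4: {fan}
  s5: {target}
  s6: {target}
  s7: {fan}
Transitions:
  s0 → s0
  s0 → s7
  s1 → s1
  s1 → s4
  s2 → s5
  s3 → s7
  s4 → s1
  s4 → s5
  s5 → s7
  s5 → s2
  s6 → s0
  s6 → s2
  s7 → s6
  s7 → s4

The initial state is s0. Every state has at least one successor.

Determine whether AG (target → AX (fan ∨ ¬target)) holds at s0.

States satisfying target → AX (fan ∨ ¬target): {s0, s2, s3, s4, s5, s6, s7}.
States satisfying AG (target → AX (fan ∨ ¬target)): ∅.
s1 is reachable from s0 and violates target → AX (fan ∨ ¬target), so AG fails at s0.
s0 ∉ Sat(AG (target → AX (fan ∨ ¬target))).

Violated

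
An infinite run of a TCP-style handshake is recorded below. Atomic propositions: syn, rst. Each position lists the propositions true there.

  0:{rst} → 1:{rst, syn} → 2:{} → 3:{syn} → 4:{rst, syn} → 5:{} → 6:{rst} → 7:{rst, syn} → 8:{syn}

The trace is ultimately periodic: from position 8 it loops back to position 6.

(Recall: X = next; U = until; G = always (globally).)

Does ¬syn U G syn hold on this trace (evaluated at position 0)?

No

Walking from position 0: at position 1, G syn has not yet held and ¬syn fails, so ¬syn U G syn is false.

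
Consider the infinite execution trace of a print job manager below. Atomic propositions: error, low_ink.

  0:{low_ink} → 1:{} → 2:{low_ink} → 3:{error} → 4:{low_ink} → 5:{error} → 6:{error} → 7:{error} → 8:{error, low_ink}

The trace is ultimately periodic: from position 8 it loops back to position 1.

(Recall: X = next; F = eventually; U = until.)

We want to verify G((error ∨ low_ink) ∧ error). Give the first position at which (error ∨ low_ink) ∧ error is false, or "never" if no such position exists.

At position 0 the labels are {low_ink}, so (error ∨ low_ink) ∧ error is false there. This is the first violation.

0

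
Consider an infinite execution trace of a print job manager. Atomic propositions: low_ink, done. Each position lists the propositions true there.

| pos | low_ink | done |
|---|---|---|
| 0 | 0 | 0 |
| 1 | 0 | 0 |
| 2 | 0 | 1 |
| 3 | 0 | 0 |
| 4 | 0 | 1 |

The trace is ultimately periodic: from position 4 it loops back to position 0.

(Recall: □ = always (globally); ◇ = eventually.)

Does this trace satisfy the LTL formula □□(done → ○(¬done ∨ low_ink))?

□(done → ○(¬done ∨ low_ink)) holds at every position 0..4, and those are all positions ever visited, so □□(done → ○(¬done ∨ low_ink)) holds.

Satisfied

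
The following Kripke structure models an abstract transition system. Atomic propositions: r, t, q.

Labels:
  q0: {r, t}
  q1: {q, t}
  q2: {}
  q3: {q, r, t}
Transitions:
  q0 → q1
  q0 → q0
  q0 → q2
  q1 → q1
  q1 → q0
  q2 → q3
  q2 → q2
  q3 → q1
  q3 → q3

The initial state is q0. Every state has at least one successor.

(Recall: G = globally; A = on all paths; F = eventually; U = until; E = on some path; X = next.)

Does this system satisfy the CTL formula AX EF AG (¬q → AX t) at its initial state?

No

States satisfying EF AG (¬q → AX t): ∅.
States satisfying AX EF AG (¬q → AX t): ∅.
q0 ∉ Sat(AX EF AG (¬q → AX t)).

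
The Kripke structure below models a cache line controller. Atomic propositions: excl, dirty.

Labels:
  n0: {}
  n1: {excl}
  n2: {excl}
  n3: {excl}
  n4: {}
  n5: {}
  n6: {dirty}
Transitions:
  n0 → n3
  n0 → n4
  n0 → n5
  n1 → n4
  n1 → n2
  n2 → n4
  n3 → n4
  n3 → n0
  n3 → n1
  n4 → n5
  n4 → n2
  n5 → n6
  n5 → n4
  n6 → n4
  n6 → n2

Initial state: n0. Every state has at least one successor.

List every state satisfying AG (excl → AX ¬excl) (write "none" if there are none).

{n2, n4, n5, n6}

States satisfying excl → AX ¬excl: {n0, n2, n4, n5, n6}.
States satisfying AG (excl → AX ¬excl): {n2, n4, n5, n6}.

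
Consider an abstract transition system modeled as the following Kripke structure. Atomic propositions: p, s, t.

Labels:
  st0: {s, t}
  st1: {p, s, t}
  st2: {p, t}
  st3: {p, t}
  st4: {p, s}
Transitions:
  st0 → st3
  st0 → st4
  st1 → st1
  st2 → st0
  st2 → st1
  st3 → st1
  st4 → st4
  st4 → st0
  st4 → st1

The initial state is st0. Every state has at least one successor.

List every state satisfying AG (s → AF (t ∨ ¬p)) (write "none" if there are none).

States satisfying s → AF (t ∨ ¬p): {st0, st1, st2, st3}.
States satisfying AG (s → AF (t ∨ ¬p)): {st1, st3}.

{st1, st3}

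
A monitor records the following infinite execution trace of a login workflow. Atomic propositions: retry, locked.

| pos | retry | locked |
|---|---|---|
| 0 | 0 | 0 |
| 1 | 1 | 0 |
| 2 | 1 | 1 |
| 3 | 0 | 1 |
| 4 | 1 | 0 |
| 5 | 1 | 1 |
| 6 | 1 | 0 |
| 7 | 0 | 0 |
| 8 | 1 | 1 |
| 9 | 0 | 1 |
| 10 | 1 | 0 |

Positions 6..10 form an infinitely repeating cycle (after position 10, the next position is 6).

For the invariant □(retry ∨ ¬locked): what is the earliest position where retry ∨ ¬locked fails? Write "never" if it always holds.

Check retry ∨ ¬locked at each position in order: 0 ✓, 1 ✓, 2 ✓.
At position 3 the labels are {locked}, so retry ∨ ¬locked is false there. This is the first violation.

3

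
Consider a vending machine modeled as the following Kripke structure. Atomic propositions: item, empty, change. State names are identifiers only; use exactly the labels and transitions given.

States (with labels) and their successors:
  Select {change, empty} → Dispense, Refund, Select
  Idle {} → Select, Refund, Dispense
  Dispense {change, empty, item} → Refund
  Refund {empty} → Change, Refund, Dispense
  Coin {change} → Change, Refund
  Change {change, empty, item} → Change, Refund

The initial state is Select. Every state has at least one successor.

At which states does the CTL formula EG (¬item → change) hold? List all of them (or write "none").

{Select, Coin, Change}

States satisfying ¬item → change: {Select, Dispense, Coin, Change}.
States satisfying EG (¬item → change): {Select, Coin, Change}.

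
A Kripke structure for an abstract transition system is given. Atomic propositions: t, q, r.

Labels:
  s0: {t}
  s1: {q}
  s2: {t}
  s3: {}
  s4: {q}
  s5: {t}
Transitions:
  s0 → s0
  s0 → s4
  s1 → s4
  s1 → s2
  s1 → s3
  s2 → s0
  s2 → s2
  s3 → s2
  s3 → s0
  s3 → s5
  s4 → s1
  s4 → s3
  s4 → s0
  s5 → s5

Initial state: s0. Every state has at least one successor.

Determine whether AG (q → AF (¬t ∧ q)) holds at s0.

States satisfying q → AF (¬t ∧ q): {s0, s1, s2, s3, s4, s5}.
States satisfying AG (q → AF (¬t ∧ q)): {s0, s1, s2, s3, s4, s5}.
Every state reachable from s0 satisfies q → AF (¬t ∧ q).
s0 ∈ Sat(AG (q → AF (¬t ∧ q))).

Holds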